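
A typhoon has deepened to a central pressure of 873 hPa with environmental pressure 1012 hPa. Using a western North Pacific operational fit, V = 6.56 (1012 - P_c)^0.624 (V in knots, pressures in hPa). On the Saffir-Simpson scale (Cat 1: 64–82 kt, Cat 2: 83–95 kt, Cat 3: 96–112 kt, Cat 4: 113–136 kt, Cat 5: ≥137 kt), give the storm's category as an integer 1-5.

ΔP = 1012 − 873 = 139 hPa.
V ≈ 6.56 × 139^0.624 = 6.56 × 21.74 ≈ 143 kt.
143 kt falls in the Category 5 band.

5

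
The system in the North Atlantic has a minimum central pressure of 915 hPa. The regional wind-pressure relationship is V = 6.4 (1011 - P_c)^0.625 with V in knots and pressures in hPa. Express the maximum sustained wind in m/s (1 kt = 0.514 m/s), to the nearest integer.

ΔP = 1011 − 915 = 96 hPa.
V ≈ 6.4 × 96^0.625 = 6.4 × 17.335 ≈ 110.943 kt.
110.943 × 0.514 ≈ 57.02 m/s → 57 m/s.

57 m/s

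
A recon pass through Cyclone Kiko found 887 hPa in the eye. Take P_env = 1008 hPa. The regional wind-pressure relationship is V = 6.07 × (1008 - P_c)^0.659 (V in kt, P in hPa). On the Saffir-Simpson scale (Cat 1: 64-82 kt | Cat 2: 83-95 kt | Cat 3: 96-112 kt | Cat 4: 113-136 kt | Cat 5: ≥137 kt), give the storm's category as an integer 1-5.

ΔP = 1008 − 887 = 121 hPa.
V ≈ 6.07 × 121^0.659 = 6.07 × 23.58 ≈ 143 kt.
143 kt falls in the Category 5 band.

5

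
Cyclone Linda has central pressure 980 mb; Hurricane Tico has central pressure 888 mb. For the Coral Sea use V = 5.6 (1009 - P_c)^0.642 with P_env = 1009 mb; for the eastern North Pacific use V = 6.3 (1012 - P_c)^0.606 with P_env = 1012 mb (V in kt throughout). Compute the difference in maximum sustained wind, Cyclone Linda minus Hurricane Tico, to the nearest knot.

-68 kt

Cyclone Linda: ΔP = 29; V ≈ 5.6 × 29^0.642 ≈ 48.65 kt.
Hurricane Tico: ΔP = 124; V ≈ 6.3 × 124^0.606 ≈ 116.94 kt.
Difference ≈ 48.65 − 116.94 = -68.29 → -68 kt.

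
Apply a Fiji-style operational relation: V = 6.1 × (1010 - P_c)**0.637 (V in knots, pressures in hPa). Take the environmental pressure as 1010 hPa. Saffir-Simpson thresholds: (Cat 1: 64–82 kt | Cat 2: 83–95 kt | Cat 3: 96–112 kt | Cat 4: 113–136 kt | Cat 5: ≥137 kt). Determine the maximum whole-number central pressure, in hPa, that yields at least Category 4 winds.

Category 4 begins at V = 113 kt.
Required ΔP = (113/6.1)^(1/0.637) = 18.525^1.570 ≈ 97.77 hPa.
P_c ≤ 1010 − 97.77 = 912.23, so the highest integer P_c is 912 hPa.

912 hPa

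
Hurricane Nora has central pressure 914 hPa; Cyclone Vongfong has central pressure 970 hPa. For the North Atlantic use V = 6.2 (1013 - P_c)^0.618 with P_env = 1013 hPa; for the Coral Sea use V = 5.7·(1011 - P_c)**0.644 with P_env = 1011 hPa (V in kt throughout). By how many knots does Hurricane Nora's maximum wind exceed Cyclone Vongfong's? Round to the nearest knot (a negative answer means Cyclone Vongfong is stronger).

44 kt

Hurricane Nora: ΔP = 99; V ≈ 6.2 × 99^0.618 ≈ 106.09 kt.
Cyclone Vongfong: ΔP = 41; V ≈ 5.7 × 41^0.644 ≈ 62.30 kt.
Difference ≈ 106.09 − 62.30 = 43.79 → 44 kt.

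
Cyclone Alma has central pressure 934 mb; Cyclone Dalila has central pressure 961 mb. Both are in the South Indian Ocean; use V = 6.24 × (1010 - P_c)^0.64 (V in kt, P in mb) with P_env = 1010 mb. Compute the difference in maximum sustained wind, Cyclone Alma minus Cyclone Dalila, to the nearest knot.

24 kt

Cyclone Alma: ΔP = 76; V ≈ 6.24 × 76^0.64 ≈ 99.75 kt.
Cyclone Dalila: ΔP = 49; V ≈ 6.24 × 49^0.64 ≈ 75.32 kt.
Difference ≈ 99.75 − 75.32 = 24.43 → 24 kt.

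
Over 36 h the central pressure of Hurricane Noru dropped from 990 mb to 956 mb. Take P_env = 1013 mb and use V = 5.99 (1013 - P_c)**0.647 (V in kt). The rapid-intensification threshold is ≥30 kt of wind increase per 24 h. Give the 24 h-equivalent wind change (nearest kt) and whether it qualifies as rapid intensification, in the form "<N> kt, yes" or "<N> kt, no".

V₁: ΔP = 23, V ≈ 5.99 × 23^0.647 ≈ 45.55 kt.
V₂: ΔP = 57, V ≈ 5.99 × 57^0.647 ≈ 81.94 kt.
ΔV over 36 h = 36.39 kt → 24 h equivalent = 36.39 × 24/36 ≈ 24.26 kt.
24 kt < 30 kt ⇒ not rapid intensification.

24 kt, no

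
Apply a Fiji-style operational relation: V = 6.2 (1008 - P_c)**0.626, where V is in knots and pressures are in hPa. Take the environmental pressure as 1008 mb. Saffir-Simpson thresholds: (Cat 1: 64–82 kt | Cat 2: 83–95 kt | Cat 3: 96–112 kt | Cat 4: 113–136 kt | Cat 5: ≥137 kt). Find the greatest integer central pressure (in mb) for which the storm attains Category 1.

966 mb

Category 1 begins at V = 64 kt.
Required ΔP = (64/6.2)^(1/0.626) = 10.323^1.597 ≈ 41.64 mb.
P_c ≤ 1008 − 41.64 = 966.36, so the highest integer P_c is 966 mb.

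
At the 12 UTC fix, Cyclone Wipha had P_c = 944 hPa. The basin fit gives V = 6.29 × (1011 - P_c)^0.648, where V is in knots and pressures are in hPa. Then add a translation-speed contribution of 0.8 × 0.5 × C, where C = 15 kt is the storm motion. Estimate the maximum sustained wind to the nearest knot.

102 kt

ΔP = 1011 − 944 = 67 hPa.
67^0.648 ≈ 15.251.
V ≈ 6.29 × 15.251 ≈ 95.9 kt.
Translation term: 0.8 × 0.5 × 15 = 6 kt.
Corrected V ≈ 101.9 kt → 102 kt.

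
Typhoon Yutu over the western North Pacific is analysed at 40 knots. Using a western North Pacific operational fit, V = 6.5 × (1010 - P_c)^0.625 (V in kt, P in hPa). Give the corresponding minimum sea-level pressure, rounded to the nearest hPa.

992 hPa

ΔP = (V / 6.5)^(1/0.625) = (40/6.5)^1.600.
40/6.5 = 6.154; 6.154^1.600 ≈ 18.31 hPa.
P_c = 1010 − 18.31 = 991.69 ≈ 992 hPa.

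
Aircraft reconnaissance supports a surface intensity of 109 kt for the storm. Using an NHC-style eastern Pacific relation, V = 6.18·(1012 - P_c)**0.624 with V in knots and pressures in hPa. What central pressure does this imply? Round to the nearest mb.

913 mb

ΔP = (V / 6.18)^(1/0.624) = (109/6.18)^1.603.
109/6.18 = 17.638; 17.638^1.603 ≈ 99.43 mb.
P_c = 1012 − 99.43 = 912.57 ≈ 913 mb.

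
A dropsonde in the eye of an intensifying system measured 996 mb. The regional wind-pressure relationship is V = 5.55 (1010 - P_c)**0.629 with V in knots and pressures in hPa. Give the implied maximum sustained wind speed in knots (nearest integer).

ΔP = 1010 − 996 = 14 mb.
14^0.629 ≈ 5.259.
V ≈ 5.55 × 5.259 ≈ 29.2 kt.

29 kt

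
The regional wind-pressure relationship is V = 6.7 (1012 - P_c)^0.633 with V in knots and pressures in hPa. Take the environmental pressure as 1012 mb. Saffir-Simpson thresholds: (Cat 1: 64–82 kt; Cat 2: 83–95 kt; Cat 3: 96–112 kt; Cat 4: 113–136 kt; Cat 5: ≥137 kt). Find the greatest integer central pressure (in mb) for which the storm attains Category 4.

925 mb

Category 4 begins at V = 113 kt.
Required ΔP = (113/6.7)^(1/0.633) = 16.866^1.580 ≈ 86.77 mb.
P_c ≤ 1012 − 86.77 = 925.23, so the highest integer P_c is 925 mb.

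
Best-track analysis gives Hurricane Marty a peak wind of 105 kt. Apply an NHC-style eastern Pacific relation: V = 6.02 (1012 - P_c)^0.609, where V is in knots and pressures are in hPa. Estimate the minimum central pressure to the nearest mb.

903 mb

ΔP = (V / 6.02)^(1/0.609) = (105/6.02)^1.642.
105/6.02 = 17.442; 17.442^1.642 ≈ 109.33 mb.
P_c = 1012 − 109.33 = 902.67 ≈ 903 mb.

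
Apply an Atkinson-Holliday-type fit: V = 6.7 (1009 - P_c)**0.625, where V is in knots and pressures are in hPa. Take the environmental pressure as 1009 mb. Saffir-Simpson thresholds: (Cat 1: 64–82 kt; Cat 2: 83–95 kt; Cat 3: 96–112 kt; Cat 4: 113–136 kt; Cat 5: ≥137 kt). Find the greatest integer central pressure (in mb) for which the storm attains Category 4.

Category 4 begins at V = 113 kt.
Required ΔP = (113/6.7)^(1/0.625) = 16.866^1.600 ≈ 91.88 mb.
P_c ≤ 1009 − 91.88 = 917.12, so the highest integer P_c is 917 mb.

917 mb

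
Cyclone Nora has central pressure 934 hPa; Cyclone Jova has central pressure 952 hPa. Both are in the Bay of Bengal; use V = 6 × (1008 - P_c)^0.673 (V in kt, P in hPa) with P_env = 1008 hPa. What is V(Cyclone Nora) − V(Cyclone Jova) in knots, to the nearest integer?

19 kt

Cyclone Nora: ΔP = 74; V ≈ 6 × 74^0.673 ≈ 108.68 kt.
Cyclone Jova: ΔP = 56; V ≈ 6 × 56^0.673 ≈ 90.09 kt.
Difference ≈ 108.68 − 90.09 = 18.59 → 19 kt.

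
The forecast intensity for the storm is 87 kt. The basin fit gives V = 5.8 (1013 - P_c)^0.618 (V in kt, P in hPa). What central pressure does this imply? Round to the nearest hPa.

933 hPa

ΔP = (V / 5.8)^(1/0.618) = (87/5.8)^1.618.
87/5.8 = 15.000; 15.000^1.618 ≈ 79.99 hPa.
P_c = 1013 − 79.99 = 933.01 ≈ 933 hPa.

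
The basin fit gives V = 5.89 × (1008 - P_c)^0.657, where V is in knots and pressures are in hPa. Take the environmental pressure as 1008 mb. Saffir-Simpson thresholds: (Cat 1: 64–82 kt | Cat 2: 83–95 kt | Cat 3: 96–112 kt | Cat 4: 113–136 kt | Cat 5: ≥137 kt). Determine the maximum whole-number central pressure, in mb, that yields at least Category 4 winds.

918 mb

Category 4 begins at V = 113 kt.
Required ΔP = (113/5.89)^(1/0.657) = 19.185^1.522 ≈ 89.69 mb.
P_c ≤ 1008 − 89.69 = 918.31, so the highest integer P_c is 918 mb.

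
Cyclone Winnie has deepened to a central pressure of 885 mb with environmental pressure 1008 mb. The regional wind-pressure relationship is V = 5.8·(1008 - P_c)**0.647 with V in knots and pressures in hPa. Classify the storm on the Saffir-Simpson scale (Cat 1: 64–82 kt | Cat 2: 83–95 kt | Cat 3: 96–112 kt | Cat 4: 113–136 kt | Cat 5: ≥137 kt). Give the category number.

4

ΔP = 1008 − 885 = 123 mb.
V ≈ 5.8 × 123^0.647 = 5.8 × 22.50 ≈ 130 kt.
130 kt falls in the Category 4 band.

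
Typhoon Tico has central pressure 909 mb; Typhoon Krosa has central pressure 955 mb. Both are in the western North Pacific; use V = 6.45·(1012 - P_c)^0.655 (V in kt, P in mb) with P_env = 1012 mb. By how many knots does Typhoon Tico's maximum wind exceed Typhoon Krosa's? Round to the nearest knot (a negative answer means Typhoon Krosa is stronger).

43 kt

Typhoon Tico: ΔP = 103; V ≈ 6.45 × 103^0.655 ≈ 134.27 kt.
Typhoon Krosa: ΔP = 57; V ≈ 6.45 × 57^0.655 ≈ 91.13 kt.
Difference ≈ 134.27 − 91.13 = 43.14 → 43 kt.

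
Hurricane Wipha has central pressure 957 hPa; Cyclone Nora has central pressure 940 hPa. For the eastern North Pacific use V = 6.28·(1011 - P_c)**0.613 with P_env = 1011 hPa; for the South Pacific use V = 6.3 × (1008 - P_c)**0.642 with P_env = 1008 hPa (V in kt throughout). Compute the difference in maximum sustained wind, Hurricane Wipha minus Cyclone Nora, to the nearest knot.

-22 kt

Hurricane Wipha: ΔP = 54; V ≈ 6.28 × 54^0.613 ≈ 72.43 kt.
Cyclone Nora: ΔP = 68; V ≈ 6.3 × 68^0.642 ≈ 94.58 kt.
Difference ≈ 72.43 − 94.58 = -22.15 → -22 kt.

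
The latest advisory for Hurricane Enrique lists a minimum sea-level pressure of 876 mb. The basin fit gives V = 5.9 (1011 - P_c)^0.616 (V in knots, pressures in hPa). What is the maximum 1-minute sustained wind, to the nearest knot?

ΔP = 1011 − 876 = 135 mb.
135^0.616 ≈ 20.525.
V ≈ 5.9 × 20.525 ≈ 121.1 kt.

121 kt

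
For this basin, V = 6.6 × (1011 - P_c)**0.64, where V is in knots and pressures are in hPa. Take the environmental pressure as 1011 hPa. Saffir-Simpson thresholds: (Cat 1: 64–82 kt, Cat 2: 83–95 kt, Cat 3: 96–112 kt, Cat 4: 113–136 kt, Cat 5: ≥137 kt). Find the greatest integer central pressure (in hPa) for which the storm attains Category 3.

945 hPa

Category 3 begins at V = 96 kt.
Required ΔP = (96/6.6)^(1/0.64) = 14.545^1.562 ≈ 65.58 hPa.
P_c ≤ 1011 − 65.58 = 945.42, so the highest integer P_c is 945 hPa.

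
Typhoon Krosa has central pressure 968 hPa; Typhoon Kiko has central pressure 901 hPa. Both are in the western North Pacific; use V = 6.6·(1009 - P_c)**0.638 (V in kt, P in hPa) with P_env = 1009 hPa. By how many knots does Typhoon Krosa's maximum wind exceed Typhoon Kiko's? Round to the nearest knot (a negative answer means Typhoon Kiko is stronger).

-60 kt

Typhoon Krosa: ΔP = 41; V ≈ 6.6 × 41^0.638 ≈ 70.55 kt.
Typhoon Kiko: ΔP = 108; V ≈ 6.6 × 108^0.638 ≈ 130.88 kt.
Difference ≈ 70.55 − 130.88 = -60.33 → -60 kt.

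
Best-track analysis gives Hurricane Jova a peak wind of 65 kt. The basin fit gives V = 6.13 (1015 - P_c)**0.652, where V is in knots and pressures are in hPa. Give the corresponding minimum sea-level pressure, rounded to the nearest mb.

978 mb

ΔP = (V / 6.13)^(1/0.652) = (65/6.13)^1.534.
65/6.13 = 10.604; 10.604^1.534 ≈ 37.39 mb.
P_c = 1015 − 37.39 = 977.61 ≈ 978 mb.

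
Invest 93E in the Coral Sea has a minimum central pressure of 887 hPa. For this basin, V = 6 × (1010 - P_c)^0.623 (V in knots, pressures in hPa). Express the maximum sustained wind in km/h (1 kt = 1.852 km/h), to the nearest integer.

223 km/h

ΔP = 1010 − 887 = 123 hPa.
V ≈ 6 × 123^0.623 = 6 × 20.045 ≈ 120.271 kt.
120.271 × 1.852 ≈ 222.74 km/h → 223 km/h.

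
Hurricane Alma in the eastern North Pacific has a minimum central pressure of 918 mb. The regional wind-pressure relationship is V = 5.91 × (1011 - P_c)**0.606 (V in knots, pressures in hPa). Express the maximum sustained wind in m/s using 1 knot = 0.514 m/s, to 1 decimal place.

47.4 m/s

ΔP = 1011 − 918 = 93 mb.
V ≈ 5.91 × 93^0.606 = 5.91 × 15.592 ≈ 92.148 kt.
92.148 × 0.514 ≈ 47.36 m/s → 47.4 m/s.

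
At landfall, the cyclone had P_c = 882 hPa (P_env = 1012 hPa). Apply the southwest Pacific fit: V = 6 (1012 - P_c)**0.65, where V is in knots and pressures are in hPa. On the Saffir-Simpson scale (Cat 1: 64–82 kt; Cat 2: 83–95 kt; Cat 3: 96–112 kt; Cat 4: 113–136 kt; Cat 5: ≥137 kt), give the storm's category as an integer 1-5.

5

ΔP = 1012 − 882 = 130 hPa.
V ≈ 6 × 130^0.65 = 6 × 23.66 ≈ 142 kt.
142 kt falls in the Category 5 band.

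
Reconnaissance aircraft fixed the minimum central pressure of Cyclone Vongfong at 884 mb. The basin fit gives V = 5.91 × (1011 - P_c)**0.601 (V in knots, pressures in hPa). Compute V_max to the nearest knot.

ΔP = 1011 − 884 = 127 mb.
127^0.601 ≈ 18.382.
V ≈ 5.91 × 18.382 ≈ 108.6 kt.

109 kt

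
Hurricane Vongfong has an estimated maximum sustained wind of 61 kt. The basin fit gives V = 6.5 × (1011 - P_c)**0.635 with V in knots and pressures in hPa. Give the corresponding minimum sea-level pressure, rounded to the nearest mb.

977 mb

ΔP = (V / 6.5)^(1/0.635) = (61/6.5)^1.575.
61/6.5 = 9.385; 9.385^1.575 ≈ 33.99 mb.
P_c = 1011 − 33.99 = 977.01 ≈ 977 mb.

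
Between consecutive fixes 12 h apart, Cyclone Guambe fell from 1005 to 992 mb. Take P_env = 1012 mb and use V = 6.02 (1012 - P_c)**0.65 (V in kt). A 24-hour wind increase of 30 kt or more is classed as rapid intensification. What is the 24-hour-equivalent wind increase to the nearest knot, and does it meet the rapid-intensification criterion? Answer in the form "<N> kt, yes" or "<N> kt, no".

V₁: ΔP = 7, V ≈ 6.02 × 7^0.65 ≈ 21.33 kt.
V₂: ΔP = 20, V ≈ 6.02 × 20^0.65 ≈ 42.20 kt.
ΔV over 12 h = 20.87 kt → 24 h equivalent = 20.87 × 24/12 ≈ 41.74 kt.
42 kt ≥ 30 kt ⇒ rapid intensification.

42 kt, yes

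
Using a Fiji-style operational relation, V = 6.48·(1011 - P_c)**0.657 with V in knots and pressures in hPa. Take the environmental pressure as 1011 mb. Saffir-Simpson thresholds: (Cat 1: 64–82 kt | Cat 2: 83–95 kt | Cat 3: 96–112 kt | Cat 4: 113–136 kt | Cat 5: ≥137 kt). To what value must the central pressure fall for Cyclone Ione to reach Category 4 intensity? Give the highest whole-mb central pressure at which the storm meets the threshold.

Category 4 begins at V = 113 kt.
Required ΔP = (113/6.48)^(1/0.657) = 17.438^1.522 ≈ 77.56 mb.
P_c ≤ 1011 − 77.56 = 933.44, so the highest integer P_c is 933 mb.

933 mb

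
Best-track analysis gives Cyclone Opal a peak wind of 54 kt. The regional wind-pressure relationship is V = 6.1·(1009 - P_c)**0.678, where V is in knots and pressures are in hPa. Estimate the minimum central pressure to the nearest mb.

984 mb

ΔP = (V / 6.1)^(1/0.678) = (54/6.1)^1.475.
54/6.1 = 8.852; 8.852^1.475 ≈ 24.94 mb.
P_c = 1009 − 24.94 = 984.06 ≈ 984 mb.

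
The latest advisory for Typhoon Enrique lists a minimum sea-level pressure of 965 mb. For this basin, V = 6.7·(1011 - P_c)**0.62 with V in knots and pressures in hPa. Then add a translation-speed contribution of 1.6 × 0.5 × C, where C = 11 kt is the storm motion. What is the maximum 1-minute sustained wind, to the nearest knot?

81 kt

ΔP = 1011 − 965 = 46 mb.
46^0.62 ≈ 10.738.
V ≈ 6.7 × 10.738 ≈ 71.9 kt.
Translation term: 1.6 × 0.5 × 11 = 8.8 kt.
Corrected V ≈ 80.7 kt → 81 kt.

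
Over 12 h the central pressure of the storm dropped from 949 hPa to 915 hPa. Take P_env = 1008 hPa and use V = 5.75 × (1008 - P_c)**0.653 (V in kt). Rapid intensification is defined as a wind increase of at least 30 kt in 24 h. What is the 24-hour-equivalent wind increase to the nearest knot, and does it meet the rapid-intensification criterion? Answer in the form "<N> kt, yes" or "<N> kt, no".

V₁: ΔP = 59, V ≈ 5.75 × 59^0.653 ≈ 82.42 kt.
V₂: ΔP = 93, V ≈ 5.75 × 93^0.653 ≈ 110.94 kt.
ΔV over 12 h = 28.52 kt → 24 h equivalent = 28.52 × 24/12 ≈ 57.04 kt.
57 kt ≥ 30 kt ⇒ rapid intensification.

57 kt, yes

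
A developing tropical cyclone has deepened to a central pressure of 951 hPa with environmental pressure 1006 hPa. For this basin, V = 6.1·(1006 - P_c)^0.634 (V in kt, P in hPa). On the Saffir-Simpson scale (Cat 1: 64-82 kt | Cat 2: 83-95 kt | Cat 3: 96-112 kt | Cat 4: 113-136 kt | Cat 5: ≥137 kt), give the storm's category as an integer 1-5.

1

ΔP = 1006 − 951 = 55 hPa.
V ≈ 6.1 × 55^0.634 = 6.1 × 12.69 ≈ 77 kt.
77 kt falls in the Category 1 band.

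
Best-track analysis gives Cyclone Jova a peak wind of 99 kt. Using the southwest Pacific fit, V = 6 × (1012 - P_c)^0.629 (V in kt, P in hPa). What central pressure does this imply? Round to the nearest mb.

ΔP = (V / 6)^(1/0.629) = (99/6)^1.590.
99/6 = 16.500; 16.500^1.590 ≈ 86.22 mb.
P_c = 1012 − 86.22 = 925.78 ≈ 926 mb.

926 mb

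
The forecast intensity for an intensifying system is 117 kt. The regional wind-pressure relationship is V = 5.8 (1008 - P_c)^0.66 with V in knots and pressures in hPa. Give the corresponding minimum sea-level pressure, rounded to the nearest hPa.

ΔP = (V / 5.8)^(1/0.66) = (117/5.8)^1.515.
117/5.8 = 20.172; 20.172^1.515 ≈ 94.82 hPa.
P_c = 1008 − 94.82 = 913.18 ≈ 913 hPa.

913 hPa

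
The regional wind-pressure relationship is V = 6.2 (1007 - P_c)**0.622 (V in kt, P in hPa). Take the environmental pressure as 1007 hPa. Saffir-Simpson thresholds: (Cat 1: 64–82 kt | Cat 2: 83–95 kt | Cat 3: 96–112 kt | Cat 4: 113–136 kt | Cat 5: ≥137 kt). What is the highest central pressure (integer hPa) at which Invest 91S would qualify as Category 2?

Category 2 begins at V = 83 kt.
Required ΔP = (83/6.2)^(1/0.622) = 13.387^1.608 ≈ 64.77 hPa.
P_c ≤ 1007 − 64.77 = 942.23, so the highest integer P_c is 942 hPa.

942 hPa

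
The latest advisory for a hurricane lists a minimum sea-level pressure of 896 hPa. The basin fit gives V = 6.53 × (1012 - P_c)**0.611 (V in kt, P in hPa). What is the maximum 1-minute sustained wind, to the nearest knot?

119 kt

ΔP = 1012 − 896 = 116 hPa.
116^0.611 ≈ 18.255.
V ≈ 6.53 × 18.255 ≈ 119.2 kt.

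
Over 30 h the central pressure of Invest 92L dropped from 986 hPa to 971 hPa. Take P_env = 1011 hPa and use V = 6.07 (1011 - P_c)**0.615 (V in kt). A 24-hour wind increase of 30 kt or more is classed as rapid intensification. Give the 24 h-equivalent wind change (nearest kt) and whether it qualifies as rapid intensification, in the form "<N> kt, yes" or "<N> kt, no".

12 kt, no

V₁: ΔP = 25, V ≈ 6.07 × 25^0.615 ≈ 43.95 kt.
V₂: ΔP = 40, V ≈ 6.07 × 40^0.615 ≈ 58.68 kt.
ΔV over 30 h = 14.73 kt → 24 h equivalent = 14.73 × 24/30 ≈ 11.78 kt.
12 kt < 30 kt ⇒ not rapid intensification.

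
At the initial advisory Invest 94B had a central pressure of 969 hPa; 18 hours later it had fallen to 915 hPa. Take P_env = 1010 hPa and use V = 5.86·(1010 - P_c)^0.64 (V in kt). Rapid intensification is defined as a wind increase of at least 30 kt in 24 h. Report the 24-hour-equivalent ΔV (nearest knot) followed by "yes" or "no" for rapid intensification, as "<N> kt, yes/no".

60 kt, yes

V₁: ΔP = 41, V ≈ 5.86 × 41^0.64 ≈ 63.11 kt.
V₂: ΔP = 95, V ≈ 5.86 × 95^0.64 ≈ 108.05 kt.
ΔV over 18 h = 44.94 kt → 24 h equivalent = 44.94 × 24/18 ≈ 59.92 kt.
60 kt ≥ 30 kt ⇒ rapid intensification.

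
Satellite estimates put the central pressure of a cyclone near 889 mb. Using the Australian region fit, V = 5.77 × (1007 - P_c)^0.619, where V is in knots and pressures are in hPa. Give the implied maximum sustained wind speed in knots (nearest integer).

111 kt

ΔP = 1007 − 889 = 118 mb.
118^0.619 ≈ 19.164.
V ≈ 5.77 × 19.164 ≈ 110.6 kt.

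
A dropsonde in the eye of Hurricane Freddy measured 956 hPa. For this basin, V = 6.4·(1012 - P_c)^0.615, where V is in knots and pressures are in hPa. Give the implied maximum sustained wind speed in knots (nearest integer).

76 kt

ΔP = 1012 − 956 = 56 hPa.
56^0.615 ≈ 11.889.
V ≈ 6.4 × 11.889 ≈ 76.1 kt.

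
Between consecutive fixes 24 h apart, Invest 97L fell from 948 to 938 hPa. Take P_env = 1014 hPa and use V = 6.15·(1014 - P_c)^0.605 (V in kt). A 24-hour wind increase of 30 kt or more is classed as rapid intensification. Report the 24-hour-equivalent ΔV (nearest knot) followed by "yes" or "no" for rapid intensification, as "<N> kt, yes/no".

V₁: ΔP = 66, V ≈ 6.15 × 66^0.605 ≈ 77.57 kt.
V₂: ΔP = 76, V ≈ 6.15 × 76^0.605 ≈ 84.48 kt.
ΔV over 24 h = 6.91 kt → 24 h equivalent = 6.91 × 24/24 ≈ 6.91 kt.
7 kt < 30 kt ⇒ not rapid intensification.

7 kt, no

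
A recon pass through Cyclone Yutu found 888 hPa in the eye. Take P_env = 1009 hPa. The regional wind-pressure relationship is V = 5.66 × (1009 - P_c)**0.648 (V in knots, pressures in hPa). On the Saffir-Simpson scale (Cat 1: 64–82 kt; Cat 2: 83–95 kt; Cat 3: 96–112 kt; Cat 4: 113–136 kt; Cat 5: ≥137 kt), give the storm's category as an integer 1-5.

ΔP = 1009 − 888 = 121 hPa.
V ≈ 5.66 × 121^0.648 = 5.66 × 22.37 ≈ 127 kt.
127 kt falls in the Category 4 band.

4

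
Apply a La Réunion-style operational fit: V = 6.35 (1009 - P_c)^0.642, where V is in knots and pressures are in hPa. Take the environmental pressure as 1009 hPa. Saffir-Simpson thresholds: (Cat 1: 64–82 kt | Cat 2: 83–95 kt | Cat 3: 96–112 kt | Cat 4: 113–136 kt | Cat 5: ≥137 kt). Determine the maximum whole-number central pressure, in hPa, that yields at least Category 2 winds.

Category 2 begins at V = 83 kt.
Required ΔP = (83/6.35)^(1/0.642) = 13.071^1.558 ≈ 54.80 hPa.
P_c ≤ 1009 − 54.80 = 954.20, so the highest integer P_c is 954 hPa.

954 hPa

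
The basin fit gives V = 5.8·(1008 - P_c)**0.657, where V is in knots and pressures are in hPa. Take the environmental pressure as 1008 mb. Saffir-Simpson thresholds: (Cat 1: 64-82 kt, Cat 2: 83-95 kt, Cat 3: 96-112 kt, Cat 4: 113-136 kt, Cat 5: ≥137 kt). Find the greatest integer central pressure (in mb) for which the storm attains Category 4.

Category 4 begins at V = 113 kt.
Required ΔP = (113/5.8)^(1/0.657) = 19.483^1.522 ≈ 91.82 mb.
P_c ≤ 1008 − 91.82 = 916.18, so the highest integer P_c is 916 mb.

916 mb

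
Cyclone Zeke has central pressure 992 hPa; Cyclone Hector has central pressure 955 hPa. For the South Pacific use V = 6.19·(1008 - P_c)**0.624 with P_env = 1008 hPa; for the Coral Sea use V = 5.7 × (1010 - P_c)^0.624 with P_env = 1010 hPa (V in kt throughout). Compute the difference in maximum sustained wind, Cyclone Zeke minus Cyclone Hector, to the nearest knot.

Cyclone Zeke: ΔP = 16; V ≈ 6.19 × 16^0.624 ≈ 34.92 kt.
Cyclone Hector: ΔP = 55; V ≈ 5.7 × 55^0.624 ≈ 69.48 kt.
Difference ≈ 34.92 − 69.48 = -34.56 → -35 kt.

-35 kt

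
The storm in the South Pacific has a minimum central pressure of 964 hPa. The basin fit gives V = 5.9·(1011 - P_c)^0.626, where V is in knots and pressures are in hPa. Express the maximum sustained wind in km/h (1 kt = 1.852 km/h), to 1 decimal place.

ΔP = 1011 − 964 = 47 hPa.
V ≈ 5.9 × 47^0.626 = 5.9 × 11.136 ≈ 65.703 kt.
65.703 × 1.852 ≈ 121.68 km/h → 121.7 km/h.

121.7 km/h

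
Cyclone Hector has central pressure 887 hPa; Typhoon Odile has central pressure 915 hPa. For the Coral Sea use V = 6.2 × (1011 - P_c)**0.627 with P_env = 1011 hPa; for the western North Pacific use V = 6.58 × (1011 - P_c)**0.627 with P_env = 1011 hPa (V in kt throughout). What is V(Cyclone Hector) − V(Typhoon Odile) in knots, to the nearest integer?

12 kt

Cyclone Hector: ΔP = 124; V ≈ 6.2 × 124^0.627 ≈ 127.34 kt.
Typhoon Odile: ΔP = 96; V ≈ 6.58 × 96^0.627 ≈ 115.11 kt.
Difference ≈ 127.34 − 115.11 = 12.23 → 12 kt.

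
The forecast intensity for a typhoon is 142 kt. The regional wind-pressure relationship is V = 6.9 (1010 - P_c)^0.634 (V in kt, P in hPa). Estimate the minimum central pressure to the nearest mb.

ΔP = (V / 6.9)^(1/0.634) = (142/6.9)^1.577.
142/6.9 = 20.580; 20.580^1.577 ≈ 117.94 mb.
P_c = 1010 − 117.94 = 892.06 ≈ 892 mb.

892 mb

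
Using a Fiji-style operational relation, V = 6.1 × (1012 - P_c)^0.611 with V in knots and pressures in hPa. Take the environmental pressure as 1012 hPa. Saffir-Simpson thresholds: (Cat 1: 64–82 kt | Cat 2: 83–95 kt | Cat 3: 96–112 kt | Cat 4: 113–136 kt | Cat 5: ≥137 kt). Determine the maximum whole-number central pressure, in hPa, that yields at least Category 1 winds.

Category 1 begins at V = 64 kt.
Required ΔP = (64/6.1)^(1/0.611) = 10.492^1.637 ≈ 46.86 hPa.
P_c ≤ 1012 − 46.86 = 965.14, so the highest integer P_c is 965 hPa.

965 hPa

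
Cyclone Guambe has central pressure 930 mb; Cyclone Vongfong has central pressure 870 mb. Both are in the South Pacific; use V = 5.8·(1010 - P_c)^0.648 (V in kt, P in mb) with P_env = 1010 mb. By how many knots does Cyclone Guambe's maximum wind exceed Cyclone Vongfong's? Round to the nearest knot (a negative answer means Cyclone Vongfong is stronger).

-43 kt

Cyclone Guambe: ΔP = 80; V ≈ 5.8 × 80^0.648 ≈ 99.23 kt.
Cyclone Vongfong: ΔP = 140; V ≈ 5.8 × 140^0.648 ≈ 142.60 kt.
Difference ≈ 99.23 − 142.60 = -43.37 → -43 kt.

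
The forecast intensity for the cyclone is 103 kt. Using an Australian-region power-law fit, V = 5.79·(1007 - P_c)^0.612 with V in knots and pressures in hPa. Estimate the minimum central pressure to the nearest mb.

ΔP = (V / 5.79)^(1/0.612) = (103/5.79)^1.634.
103/5.79 = 17.789; 17.789^1.634 ≈ 110.34 mb.
P_c = 1007 − 110.34 = 896.66 ≈ 897 mb.

897 mb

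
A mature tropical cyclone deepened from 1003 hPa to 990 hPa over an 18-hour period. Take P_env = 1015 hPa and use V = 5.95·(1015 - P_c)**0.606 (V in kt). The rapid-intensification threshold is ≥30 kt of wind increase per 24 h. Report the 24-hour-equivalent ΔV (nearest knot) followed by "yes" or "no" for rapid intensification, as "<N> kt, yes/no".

V₁: ΔP = 12, V ≈ 5.95 × 12^0.606 ≈ 26.82 kt.
V₂: ΔP = 25, V ≈ 5.95 × 25^0.606 ≈ 41.85 kt.
ΔV over 18 h = 15.03 kt → 24 h equivalent = 15.03 × 24/18 ≈ 20.04 kt.
20 kt < 30 kt ⇒ not rapid intensification.

20 kt, no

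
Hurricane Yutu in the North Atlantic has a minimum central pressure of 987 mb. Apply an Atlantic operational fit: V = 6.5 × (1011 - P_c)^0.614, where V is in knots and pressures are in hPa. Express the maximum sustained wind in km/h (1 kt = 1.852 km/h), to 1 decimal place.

84.7 km/h

ΔP = 1011 − 987 = 24 mb.
V ≈ 6.5 × 24^0.614 = 6.5 × 7.038 ≈ 45.747 kt.
45.747 × 1.852 ≈ 84.72 km/h → 84.7 km/h.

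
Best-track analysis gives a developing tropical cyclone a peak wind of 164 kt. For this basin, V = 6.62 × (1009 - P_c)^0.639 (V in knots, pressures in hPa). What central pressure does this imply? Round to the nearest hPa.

857 hPa

ΔP = (V / 6.62)^(1/0.639) = (164/6.62)^1.565.
164/6.62 = 24.773; 24.773^1.565 ≈ 151.88 hPa.
P_c = 1009 − 151.88 = 857.12 ≈ 857 hPa.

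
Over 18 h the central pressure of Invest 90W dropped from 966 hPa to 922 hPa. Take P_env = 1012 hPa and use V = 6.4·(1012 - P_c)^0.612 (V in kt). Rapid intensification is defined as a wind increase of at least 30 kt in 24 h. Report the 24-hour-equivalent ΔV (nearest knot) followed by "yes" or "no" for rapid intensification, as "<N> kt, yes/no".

45 kt, yes

V₁: ΔP = 46, V ≈ 6.4 × 46^0.612 ≈ 66.65 kt.
V₂: ΔP = 90, V ≈ 6.4 × 90^0.612 ≈ 100.50 kt.
ΔV over 18 h = 33.85 kt → 24 h equivalent = 33.85 × 24/18 ≈ 45.13 kt.
45 kt ≥ 30 kt ⇒ rapid intensification.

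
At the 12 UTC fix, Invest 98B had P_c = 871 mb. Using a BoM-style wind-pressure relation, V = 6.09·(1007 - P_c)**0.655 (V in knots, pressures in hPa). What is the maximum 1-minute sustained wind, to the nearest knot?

152 kt

ΔP = 1007 − 871 = 136 mb.
136^0.655 ≈ 24.973.
V ≈ 6.09 × 24.973 ≈ 152.1 kt.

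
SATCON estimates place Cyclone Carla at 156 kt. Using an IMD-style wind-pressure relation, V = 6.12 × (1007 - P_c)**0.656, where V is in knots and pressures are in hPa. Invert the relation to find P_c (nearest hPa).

ΔP = (V / 6.12)^(1/0.656) = (156/6.12)^1.524.
156/6.12 = 25.490; 25.490^1.524 ≈ 139.27 hPa.
P_c = 1007 − 139.27 = 867.73 ≈ 868 hPa.

868 hPa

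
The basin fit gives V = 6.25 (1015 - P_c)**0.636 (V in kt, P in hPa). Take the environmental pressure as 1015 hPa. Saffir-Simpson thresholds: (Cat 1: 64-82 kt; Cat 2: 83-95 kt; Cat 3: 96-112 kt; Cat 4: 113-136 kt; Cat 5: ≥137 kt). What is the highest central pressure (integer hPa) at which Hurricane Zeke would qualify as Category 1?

Category 1 begins at V = 64 kt.
Required ΔP = (64/6.25)^(1/0.636) = 10.240^1.572 ≈ 38.77 hPa.
P_c ≤ 1015 − 38.77 = 976.23, so the highest integer P_c is 976 hPa.

976 hPa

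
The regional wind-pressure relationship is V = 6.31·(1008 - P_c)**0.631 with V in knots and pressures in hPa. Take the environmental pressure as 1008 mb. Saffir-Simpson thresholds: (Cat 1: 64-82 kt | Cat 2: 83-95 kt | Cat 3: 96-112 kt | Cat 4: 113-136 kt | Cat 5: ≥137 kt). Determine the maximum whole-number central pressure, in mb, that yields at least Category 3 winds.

Category 3 begins at V = 96 kt.
Required ΔP = (96/6.31)^(1/0.631) = 15.214^1.585 ≈ 74.75 mb.
P_c ≤ 1008 − 74.75 = 933.25, so the highest integer P_c is 933 mb.

933 mb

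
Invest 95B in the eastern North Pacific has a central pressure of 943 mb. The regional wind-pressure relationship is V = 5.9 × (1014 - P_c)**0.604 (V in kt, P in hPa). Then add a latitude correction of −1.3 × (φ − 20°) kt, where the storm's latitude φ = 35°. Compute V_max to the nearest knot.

58 kt

ΔP = 1014 − 943 = 71 mb.
71^0.604 ≈ 13.127.
V ≈ 5.9 × 13.127 ≈ 77.4 kt.
Latitude correction: −1.3 × (35 − 20) = -19.5 kt.
Corrected V ≈ 57.9 kt → 58 kt.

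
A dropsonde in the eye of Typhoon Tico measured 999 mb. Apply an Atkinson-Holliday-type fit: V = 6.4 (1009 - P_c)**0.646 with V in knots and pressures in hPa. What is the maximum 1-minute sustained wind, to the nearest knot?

ΔP = 1009 − 999 = 10 mb.
10^0.646 ≈ 4.426.
V ≈ 6.4 × 4.426 ≈ 28.3 kt.

28 kt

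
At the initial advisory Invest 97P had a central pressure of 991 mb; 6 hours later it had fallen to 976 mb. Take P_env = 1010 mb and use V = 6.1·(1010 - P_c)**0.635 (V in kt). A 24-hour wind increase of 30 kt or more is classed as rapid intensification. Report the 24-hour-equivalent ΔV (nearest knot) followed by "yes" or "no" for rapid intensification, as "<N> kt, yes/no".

V₁: ΔP = 19, V ≈ 6.1 × 19^0.635 ≈ 39.57 kt.
V₂: ΔP = 34, V ≈ 6.1 × 34^0.635 ≈ 57.26 kt.
ΔV over 6 h = 17.69 kt → 24 h equivalent = 17.69 × 24/6 ≈ 70.76 kt.
71 kt ≥ 30 kt ⇒ rapid intensification.

71 kt, yes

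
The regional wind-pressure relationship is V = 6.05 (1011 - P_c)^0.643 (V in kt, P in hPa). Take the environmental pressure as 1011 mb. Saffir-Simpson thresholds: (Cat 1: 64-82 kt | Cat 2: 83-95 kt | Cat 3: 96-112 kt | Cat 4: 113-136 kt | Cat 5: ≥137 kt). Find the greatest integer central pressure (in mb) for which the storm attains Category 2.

952 mb

Category 2 begins at V = 83 kt.
Required ΔP = (83/6.05)^(1/0.643) = 13.719^1.555 ≈ 58.72 mb.
P_c ≤ 1011 − 58.72 = 952.28, so the highest integer P_c is 952 mb.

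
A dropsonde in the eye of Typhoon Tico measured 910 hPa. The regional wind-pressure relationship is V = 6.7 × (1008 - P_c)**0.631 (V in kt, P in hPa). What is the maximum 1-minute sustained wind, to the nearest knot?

121 kt

ΔP = 1008 − 910 = 98 hPa.
98^0.631 ≈ 18.049.
V ≈ 6.7 × 18.049 ≈ 120.9 kt.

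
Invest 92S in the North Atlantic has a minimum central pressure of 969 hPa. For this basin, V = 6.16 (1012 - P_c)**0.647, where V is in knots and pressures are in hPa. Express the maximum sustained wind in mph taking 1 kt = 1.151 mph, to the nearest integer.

ΔP = 1012 − 969 = 43 hPa.
V ≈ 6.16 × 43^0.647 = 6.16 × 11.399 ≈ 70.216 kt.
70.216 × 1.151 ≈ 80.82 mph → 81 mph.

81 mph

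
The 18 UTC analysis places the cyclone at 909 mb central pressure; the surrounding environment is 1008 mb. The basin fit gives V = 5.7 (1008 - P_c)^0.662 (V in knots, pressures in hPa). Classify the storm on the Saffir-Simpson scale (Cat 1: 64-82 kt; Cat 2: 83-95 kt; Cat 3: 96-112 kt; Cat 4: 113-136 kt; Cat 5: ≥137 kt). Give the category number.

ΔP = 1008 − 909 = 99 mb.
V ≈ 5.7 × 99^0.662 = 5.7 × 20.95 ≈ 119 kt.
119 kt falls in the Category 4 band.

4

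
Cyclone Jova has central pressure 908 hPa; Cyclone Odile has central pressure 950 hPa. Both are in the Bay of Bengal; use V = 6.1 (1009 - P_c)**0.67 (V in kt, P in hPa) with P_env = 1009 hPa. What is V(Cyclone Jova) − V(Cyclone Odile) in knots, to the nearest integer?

41 kt

Cyclone Jova: ΔP = 101; V ≈ 6.1 × 101^0.67 ≈ 134.35 kt.
Cyclone Odile: ΔP = 59; V ≈ 6.1 × 59^0.67 ≈ 93.71 kt.
Difference ≈ 134.35 − 93.71 = 40.64 → 41 kt.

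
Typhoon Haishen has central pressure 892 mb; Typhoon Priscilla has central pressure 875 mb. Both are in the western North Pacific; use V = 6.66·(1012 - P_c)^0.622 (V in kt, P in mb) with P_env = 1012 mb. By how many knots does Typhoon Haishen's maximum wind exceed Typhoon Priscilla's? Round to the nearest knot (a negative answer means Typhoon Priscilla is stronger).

Typhoon Haishen: ΔP = 120; V ≈ 6.66 × 120^0.622 ≈ 130.84 kt.
Typhoon Priscilla: ΔP = 137; V ≈ 6.66 × 137^0.622 ≈ 142.07 kt.
Difference ≈ 130.84 − 142.07 = -11.23 → -11 kt.

-11 kt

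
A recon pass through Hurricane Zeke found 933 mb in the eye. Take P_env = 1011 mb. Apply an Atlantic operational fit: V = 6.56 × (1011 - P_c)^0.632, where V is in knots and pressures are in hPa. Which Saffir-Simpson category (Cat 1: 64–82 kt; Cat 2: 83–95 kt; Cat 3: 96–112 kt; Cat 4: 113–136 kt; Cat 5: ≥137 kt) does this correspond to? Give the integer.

ΔP = 1011 − 933 = 78 mb.
V ≈ 6.56 × 78^0.632 = 6.56 × 15.70 ≈ 103 kt.
103 kt falls in the Category 3 band.

3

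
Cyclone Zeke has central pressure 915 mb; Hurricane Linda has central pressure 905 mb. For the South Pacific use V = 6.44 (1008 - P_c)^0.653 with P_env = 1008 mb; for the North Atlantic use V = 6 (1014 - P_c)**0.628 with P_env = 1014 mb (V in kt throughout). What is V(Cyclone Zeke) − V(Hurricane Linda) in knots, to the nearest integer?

Cyclone Zeke: ΔP = 93; V ≈ 6.44 × 93^0.653 ≈ 124.25 kt.
Hurricane Linda: ΔP = 109; V ≈ 6 × 109^0.628 ≈ 114.20 kt.
Difference ≈ 124.25 − 114.20 = 10.05 → 10 kt.

10 kt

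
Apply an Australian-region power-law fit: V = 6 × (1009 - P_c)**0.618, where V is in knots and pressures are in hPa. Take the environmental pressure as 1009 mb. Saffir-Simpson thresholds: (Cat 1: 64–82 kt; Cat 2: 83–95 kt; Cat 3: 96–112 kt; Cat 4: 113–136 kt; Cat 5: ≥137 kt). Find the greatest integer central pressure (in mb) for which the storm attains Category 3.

Category 3 begins at V = 96 kt.
Required ΔP = (96/6)^(1/0.618) = 16.000^1.618 ≈ 88.80 mb.
P_c ≤ 1009 − 88.80 = 920.20, so the highest integer P_c is 920 mb.

920 mb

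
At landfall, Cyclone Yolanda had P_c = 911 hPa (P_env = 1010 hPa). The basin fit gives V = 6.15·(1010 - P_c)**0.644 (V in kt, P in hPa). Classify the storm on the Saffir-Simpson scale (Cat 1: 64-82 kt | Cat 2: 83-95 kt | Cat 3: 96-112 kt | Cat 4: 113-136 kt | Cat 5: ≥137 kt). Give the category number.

4

ΔP = 1010 − 911 = 99 hPa.
V ≈ 6.15 × 99^0.644 = 6.15 × 19.28 ≈ 119 kt.
119 kt falls in the Category 4 band.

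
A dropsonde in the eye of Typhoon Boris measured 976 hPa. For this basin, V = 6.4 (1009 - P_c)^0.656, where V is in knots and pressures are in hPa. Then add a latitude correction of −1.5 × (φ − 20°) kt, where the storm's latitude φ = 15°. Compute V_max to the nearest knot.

71 kt

ΔP = 1009 − 976 = 33 hPa.
33^0.656 ≈ 9.912.
V ≈ 6.4 × 9.912 ≈ 63.4 kt.
Latitude correction: −1.5 × (15 − 20) = 7.5 kt.
Corrected V ≈ 70.9 kt → 71 kt.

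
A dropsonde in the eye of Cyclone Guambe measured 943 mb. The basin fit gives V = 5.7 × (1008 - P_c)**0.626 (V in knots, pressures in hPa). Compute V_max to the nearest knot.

ΔP = 1008 − 943 = 65 mb.
65^0.626 ≈ 13.642.
V ≈ 5.7 × 13.642 ≈ 77.8 kt.

78 kt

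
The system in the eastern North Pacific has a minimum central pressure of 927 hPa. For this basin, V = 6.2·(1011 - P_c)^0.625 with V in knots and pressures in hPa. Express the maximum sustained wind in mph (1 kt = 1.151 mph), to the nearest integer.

ΔP = 1011 − 927 = 84 hPa.
V ≈ 6.2 × 84^0.625 = 6.2 × 15.947 ≈ 98.870 kt.
98.870 × 1.151 ≈ 113.80 mph → 114 mph.

114 mph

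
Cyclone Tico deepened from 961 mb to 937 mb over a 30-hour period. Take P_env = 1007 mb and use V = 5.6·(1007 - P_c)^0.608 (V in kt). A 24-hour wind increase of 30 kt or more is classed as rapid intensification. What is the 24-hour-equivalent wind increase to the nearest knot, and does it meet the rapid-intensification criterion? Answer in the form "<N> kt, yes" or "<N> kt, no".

13 kt, no

V₁: ΔP = 46, V ≈ 5.6 × 46^0.608 ≈ 57.43 kt.
V₂: ΔP = 70, V ≈ 5.6 × 70^0.608 ≈ 74.13 kt.
ΔV over 30 h = 16.70 kt → 24 h equivalent = 16.70 × 24/30 ≈ 13.36 kt.
13 kt < 30 kt ⇒ not rapid intensification.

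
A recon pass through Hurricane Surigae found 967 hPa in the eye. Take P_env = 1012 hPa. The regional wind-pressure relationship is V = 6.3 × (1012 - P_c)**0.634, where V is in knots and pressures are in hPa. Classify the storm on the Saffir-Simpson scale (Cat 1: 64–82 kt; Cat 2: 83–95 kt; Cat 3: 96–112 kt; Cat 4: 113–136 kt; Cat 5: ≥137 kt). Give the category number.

ΔP = 1012 − 967 = 45 hPa.
V ≈ 6.3 × 45^0.634 = 6.3 × 11.17 ≈ 70 kt.
70 kt falls in the Category 1 band.

1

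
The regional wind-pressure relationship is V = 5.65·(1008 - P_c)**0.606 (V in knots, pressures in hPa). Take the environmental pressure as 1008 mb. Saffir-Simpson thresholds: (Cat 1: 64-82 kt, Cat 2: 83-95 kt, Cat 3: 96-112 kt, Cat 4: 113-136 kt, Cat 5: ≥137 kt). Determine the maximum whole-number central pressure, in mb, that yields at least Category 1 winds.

Category 1 begins at V = 64 kt.
Required ΔP = (64/5.65)^(1/0.606) = 11.327^1.650 ≈ 54.89 mb.
P_c ≤ 1008 − 54.89 = 953.11, so the highest integer P_c is 953 mb.

953 mb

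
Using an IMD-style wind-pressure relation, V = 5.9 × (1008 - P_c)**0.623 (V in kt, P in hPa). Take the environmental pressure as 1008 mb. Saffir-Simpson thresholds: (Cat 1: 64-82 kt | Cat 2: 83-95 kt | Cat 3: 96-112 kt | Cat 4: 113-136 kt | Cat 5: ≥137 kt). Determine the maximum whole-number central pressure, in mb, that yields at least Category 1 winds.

962 mb

Category 1 begins at V = 64 kt.
Required ΔP = (64/5.9)^(1/0.623) = 10.847^1.605 ≈ 45.90 mb.
P_c ≤ 1008 − 45.90 = 962.10, so the highest integer P_c is 962 mb.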